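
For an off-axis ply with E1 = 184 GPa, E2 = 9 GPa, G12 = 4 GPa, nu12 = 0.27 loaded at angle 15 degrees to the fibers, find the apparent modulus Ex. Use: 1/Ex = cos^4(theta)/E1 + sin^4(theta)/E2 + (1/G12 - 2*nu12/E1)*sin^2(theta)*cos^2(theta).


cos^4(15) = 0.870513, sin^4(15) = 0.004487, sin^2(15)*cos^2(15) = 0.0625
1/G12 - 2*nu12/E1 = 1/4 - 2*0.27/184 = 0.247065 GPa^-1
1/Ex = 0.870513/184 + 0.004487/9 + 0.247065*0.0625 = 0.0206712 GPa^-1
Ex = 48.38 GPa

48.38 GPa


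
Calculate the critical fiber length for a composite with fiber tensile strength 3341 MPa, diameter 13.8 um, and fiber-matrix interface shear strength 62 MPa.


Lc = sigma_f * d / (2 * tau_i) = 3341 * 13.8 / (2 * 62) = 371.8 um

371.8 um


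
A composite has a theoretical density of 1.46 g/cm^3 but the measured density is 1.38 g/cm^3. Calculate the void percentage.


Void% = (rho_theo - rho_actual)/rho_theo * 100 = (1.46 - 1.38)/1.46 * 100 = 5.48%

5.48%


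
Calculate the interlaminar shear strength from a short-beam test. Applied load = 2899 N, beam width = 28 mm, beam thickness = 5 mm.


ILSS = 3F/(4bh) = 3*2899/(4*28*5) = 15.53 MPa

15.53 MPa


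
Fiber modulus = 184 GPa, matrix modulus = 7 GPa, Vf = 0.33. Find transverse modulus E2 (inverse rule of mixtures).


1/E2 = Vf/Ef + (1-Vf)/Em = 0.33/184 + 0.67/7
E2 = 10.26 GPa

10.26 GPa


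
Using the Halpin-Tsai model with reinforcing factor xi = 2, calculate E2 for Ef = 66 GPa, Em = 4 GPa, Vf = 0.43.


eta = (Ef/Em - 1)/(Ef/Em + xi) = (16.5 - 1)/(16.5 + 2) = 0.8378
E2 = Em*(1+xi*eta*Vf)/(1-eta*Vf) = 10.76 GPa

10.76 GPa


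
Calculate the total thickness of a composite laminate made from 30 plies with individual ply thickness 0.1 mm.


h = n * t_ply = 30 * 0.1 = 3.0 mm

3.0 mm


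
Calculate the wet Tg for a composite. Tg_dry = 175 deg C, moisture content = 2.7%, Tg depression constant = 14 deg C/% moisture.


Tg_wet = Tg_dry - k*moisture = 175 - 14*2.7 = 137.2 deg C

137.2 deg C


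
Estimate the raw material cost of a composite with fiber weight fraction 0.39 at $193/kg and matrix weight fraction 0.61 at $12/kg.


Cost = cost_f*Wf + cost_m*Wm = 193*0.39 + 12*0.61 = $82.59/kg

$82.59/kg


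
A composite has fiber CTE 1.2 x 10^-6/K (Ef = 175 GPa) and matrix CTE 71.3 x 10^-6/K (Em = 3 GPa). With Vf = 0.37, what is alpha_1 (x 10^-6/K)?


E1 = Ef*Vf + Em*(1-Vf) = 66.64
alpha_1 = (alpha_f*Ef*Vf + alpha_m*Em*(1-Vf))/E1 = 3.19 x 10^-6/K

3.19 x 10^-6/K


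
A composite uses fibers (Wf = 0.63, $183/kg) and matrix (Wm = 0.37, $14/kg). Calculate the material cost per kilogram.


Cost = cost_f*Wf + cost_m*Wm = 183*0.63 + 14*0.37 = $120.47/kg

$120.47/kg


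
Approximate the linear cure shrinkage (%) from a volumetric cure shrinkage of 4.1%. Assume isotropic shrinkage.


Linear shrinkage ≈ vol_shrink/3 = 4.1/3 = 1.367%

1.367%


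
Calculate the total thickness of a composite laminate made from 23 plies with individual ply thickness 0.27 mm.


h = n * t_ply = 23 * 0.27 = 6.21 mm

6.21 mm


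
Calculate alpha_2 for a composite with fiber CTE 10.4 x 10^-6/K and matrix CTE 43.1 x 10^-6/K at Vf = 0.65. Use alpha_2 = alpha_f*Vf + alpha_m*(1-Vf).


alpha_2 = alpha_f*Vf + alpha_m*(1-Vf) = 10.4*0.65 + 43.1*0.35 = 21.8 x 10^-6/K

21.8 x 10^-6/K


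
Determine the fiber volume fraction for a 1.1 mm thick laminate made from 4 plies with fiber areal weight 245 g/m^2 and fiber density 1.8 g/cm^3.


Vf = n * FAW / (rho_f * h * 1000) = 4 * 245 / (1.8 * 1.1 * 1000) = 0.4949

0.4949


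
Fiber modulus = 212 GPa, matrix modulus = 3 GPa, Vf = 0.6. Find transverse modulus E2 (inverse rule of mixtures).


1/E2 = Vf/Ef + (1-Vf)/Em = 0.6/212 + 0.4/3
E2 = 7.34 GPa

7.34 GPa


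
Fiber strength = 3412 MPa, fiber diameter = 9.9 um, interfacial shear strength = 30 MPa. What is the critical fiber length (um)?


Lc = sigma_f * d / (2 * tau_i) = 3412 * 9.9 / (2 * 30) = 563.0 um

563.0 um


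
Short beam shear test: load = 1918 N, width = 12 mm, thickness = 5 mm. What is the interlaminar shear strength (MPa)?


ILSS = 3F/(4bh) = 3*1918/(4*12*5) = 23.98 MPa

23.98 MPa


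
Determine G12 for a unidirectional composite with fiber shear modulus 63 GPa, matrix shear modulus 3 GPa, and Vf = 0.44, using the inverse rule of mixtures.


1/G12 = Vf/Gf + (1-Vf)/Gm = 0.44/63 + 0.56/3
G12 = 5.16 GPa

5.16 GPa


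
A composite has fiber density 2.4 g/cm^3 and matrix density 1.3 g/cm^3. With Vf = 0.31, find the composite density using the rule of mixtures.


rho_c = rho_f*Vf + rho_m*(1-Vf) = 2.4*0.31 + 1.3*0.69 = 1.641 g/cm^3

1.641 g/cm^3


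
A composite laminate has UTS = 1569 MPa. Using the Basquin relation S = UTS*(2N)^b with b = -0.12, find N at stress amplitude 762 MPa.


N = 0.5 * (S/UTS)^(1/b) = 0.5 * (762/1569)^(1/-0.12) = 205.5274 cycles

205.5274 cycles


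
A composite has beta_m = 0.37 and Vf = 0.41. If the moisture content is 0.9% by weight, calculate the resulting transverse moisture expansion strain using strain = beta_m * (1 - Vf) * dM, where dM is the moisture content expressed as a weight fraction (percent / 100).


dM = 0.9/100 = 0.009
strain = beta_m * (1-Vf) * dM = 0.37 * 0.59 * 0.009 = 0.0019647

0.0019647


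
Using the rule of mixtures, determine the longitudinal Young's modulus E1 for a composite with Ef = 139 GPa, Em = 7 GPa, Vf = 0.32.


E1 = Ef*Vf + Em*(1-Vf) = 139*0.32 + 7*0.68 = 49.24 GPa

49.24 GPa


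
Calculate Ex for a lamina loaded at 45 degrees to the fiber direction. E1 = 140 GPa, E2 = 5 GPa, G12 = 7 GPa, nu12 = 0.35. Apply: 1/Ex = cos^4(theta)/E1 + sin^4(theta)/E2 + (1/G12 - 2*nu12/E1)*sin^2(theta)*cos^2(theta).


cos^4(45) = 0.25, sin^4(45) = 0.25, sin^2(45)*cos^2(45) = 0.25
1/G12 - 2*nu12/E1 = 1/7 - 2*0.35/140 = 0.137857 GPa^-1
1/Ex = 0.25/140 + 0.25/5 + 0.137857*0.25 = 0.08625 GPa^-1
Ex = 11.59 GPa

11.59 GPa


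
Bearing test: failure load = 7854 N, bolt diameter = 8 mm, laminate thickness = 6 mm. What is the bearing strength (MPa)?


sigma_br = F/(d*h) = 7854/(8*6) = 163.6 MPa

163.6 MPa


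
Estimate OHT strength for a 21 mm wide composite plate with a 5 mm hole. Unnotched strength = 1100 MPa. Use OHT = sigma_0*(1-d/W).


OHT = sigma_0*(1-d/W) = 1100*(1-5/21) = 838.1 MPa

838.1 MPa


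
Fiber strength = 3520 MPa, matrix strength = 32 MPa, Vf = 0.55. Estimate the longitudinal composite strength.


sigma_1 = sigma_f*Vf + sigma_m*(1-Vf) = 3520*0.55 + 32*0.45 = 1950.4 MPa

1950.4 MPa


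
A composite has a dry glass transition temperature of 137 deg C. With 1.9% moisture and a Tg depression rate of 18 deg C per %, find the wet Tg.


Tg_wet = Tg_dry - k*moisture = 137 - 18*1.9 = 102.8 deg C

102.8 deg C


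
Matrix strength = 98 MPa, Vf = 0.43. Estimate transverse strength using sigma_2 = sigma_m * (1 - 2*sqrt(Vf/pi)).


factor = 1 - 2*sqrt(0.43/pi) = 0.2601
sigma_2 = 98 * 0.2601 = 25.49 MPa

25.49 MPa


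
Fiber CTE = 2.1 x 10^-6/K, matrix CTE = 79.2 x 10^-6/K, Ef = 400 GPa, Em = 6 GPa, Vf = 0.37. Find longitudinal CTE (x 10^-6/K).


E1 = Ef*Vf + Em*(1-Vf) = 151.78
alpha_1 = (alpha_f*Ef*Vf + alpha_m*Em*(1-Vf))/E1 = 4.02 x 10^-6/K

4.02 x 10^-6/K


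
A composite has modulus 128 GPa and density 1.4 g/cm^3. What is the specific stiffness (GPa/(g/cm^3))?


Specific stiffness = E/rho = 128/1.4 = 91.4 GPa/(g/cm^3)

91.4 GPa/(g/cm^3)


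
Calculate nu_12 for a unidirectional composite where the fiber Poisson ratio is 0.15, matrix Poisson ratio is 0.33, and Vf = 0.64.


nu_12 = nu_f*Vf + nu_m*(1-Vf) = 0.15*0.64 + 0.33*0.36 = 0.2148

0.2148


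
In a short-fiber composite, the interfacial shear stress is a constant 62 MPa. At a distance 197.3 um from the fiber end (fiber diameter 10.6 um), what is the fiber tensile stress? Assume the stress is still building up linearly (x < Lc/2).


Force balance: sigma_f * (pi*d^2/4) = tau * (pi*d) * x  ->  sigma_f = 4 * tau * x / d
sigma_f = 4 * 62 * 197.3 / 10.6 = 4616.1 MPa

4616.1 MPa


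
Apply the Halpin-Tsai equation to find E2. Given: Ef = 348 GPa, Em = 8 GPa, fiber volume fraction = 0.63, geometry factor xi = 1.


eta = (Ef/Em - 1)/(Ef/Em + xi) = (43.5 - 1)/(43.5 + 1) = 0.9551
E2 = Em*(1+xi*eta*Vf)/(1-eta*Vf) = 32.17 GPa

32.17 GPa


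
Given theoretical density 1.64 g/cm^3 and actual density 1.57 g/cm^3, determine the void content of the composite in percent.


Void% = (rho_theo - rho_actual)/rho_theo * 100 = (1.64 - 1.57)/1.64 * 100 = 4.27%

4.27%


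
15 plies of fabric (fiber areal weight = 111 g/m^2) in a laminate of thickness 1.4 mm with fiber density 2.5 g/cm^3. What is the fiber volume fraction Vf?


Vf = n * FAW / (rho_f * h * 1000) = 15 * 111 / (2.5 * 1.4 * 1000) = 0.4757

0.4757


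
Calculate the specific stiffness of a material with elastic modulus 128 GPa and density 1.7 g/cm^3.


Specific stiffness = E/rho = 128/1.7 = 75.3 GPa/(g/cm^3)

75.3 GPa/(g/cm^3)


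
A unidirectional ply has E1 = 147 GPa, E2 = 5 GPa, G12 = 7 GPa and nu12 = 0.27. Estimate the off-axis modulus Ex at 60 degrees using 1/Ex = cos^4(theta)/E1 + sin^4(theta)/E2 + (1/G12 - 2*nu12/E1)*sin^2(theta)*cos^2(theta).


cos^4(60) = 0.0625, sin^4(60) = 0.5625, sin^2(60)*cos^2(60) = 0.1875
1/G12 - 2*nu12/E1 = 1/7 - 2*0.27/147 = 0.139184 GPa^-1
1/Ex = 0.0625/147 + 0.5625/5 + 0.139184*0.1875 = 0.1390221 GPa^-1
Ex = 7.19 GPa

7.19 GPa


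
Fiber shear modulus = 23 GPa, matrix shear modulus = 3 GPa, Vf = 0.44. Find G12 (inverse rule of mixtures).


1/G12 = Vf/Gf + (1-Vf)/Gm = 0.44/23 + 0.56/3
G12 = 4.86 GPa

4.86 GPa


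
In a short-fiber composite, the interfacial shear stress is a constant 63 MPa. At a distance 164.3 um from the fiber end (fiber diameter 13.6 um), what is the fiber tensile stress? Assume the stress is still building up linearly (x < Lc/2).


Force balance: sigma_f * (pi*d^2/4) = tau * (pi*d) * x  ->  sigma_f = 4 * tau * x / d
sigma_f = 4 * 63 * 164.3 / 13.6 = 3044.4 MPa

3044.4 MPa


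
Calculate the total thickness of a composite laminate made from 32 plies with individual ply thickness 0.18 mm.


h = n * t_ply = 32 * 0.18 = 5.76 mm

5.76 mm


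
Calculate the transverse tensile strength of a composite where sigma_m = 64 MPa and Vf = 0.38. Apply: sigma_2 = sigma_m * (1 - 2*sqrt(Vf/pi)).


factor = 1 - 2*sqrt(0.38/pi) = 0.3044
sigma_2 = 64 * 0.3044 = 19.48 MPa

19.48 MPa


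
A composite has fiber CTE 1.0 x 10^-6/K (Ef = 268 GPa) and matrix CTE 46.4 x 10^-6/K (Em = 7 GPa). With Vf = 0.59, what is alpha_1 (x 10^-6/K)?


E1 = Ef*Vf + Em*(1-Vf) = 160.99
alpha_1 = (alpha_f*Ef*Vf + alpha_m*Em*(1-Vf))/E1 = 1.81 x 10^-6/K

1.81 x 10^-6/K


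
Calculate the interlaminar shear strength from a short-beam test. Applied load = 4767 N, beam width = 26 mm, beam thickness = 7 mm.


ILSS = 3F/(4bh) = 3*4767/(4*26*7) = 19.64 MPa

19.64 MPa


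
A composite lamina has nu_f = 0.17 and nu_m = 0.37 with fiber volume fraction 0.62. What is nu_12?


nu_12 = nu_f*Vf + nu_m*(1-Vf) = 0.17*0.62 + 0.37*0.38 = 0.246

0.246


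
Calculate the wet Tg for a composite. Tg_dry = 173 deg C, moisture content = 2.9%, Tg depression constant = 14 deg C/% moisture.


Tg_wet = Tg_dry - k*moisture = 173 - 14*2.9 = 132.4 deg C

132.4 deg C


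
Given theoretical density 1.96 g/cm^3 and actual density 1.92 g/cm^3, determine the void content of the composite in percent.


Void% = (rho_theo - rho_actual)/rho_theo * 100 = (1.96 - 1.92)/1.96 * 100 = 2.04%

2.04%


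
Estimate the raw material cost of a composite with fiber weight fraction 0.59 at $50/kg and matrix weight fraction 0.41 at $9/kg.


Cost = cost_f*Wf + cost_m*Wm = 50*0.59 + 9*0.41 = $33.19/kg

$33.19/kg


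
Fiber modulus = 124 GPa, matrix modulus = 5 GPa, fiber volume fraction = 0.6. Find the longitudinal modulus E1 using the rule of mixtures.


E1 = Ef*Vf + Em*(1-Vf) = 124*0.6 + 5*0.4 = 76.4 GPa

76.4 GPa


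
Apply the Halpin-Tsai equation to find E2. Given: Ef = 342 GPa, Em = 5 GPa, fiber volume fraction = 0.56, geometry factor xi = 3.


eta = (Ef/Em - 1)/(Ef/Em + xi) = (68.4 - 1)/(68.4 + 3) = 0.944
E2 = Em*(1+xi*eta*Vf)/(1-eta*Vf) = 27.43 GPa

27.43 GPa


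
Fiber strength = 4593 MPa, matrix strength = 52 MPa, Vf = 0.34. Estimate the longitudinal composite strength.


sigma_1 = sigma_f*Vf + sigma_m*(1-Vf) = 4593*0.34 + 52*0.66 = 1595.9 MPa

1595.9 MPa


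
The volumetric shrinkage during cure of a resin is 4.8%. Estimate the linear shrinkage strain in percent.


Linear shrinkage ≈ vol_shrink/3 = 4.8/3 = 1.6%

1.6%


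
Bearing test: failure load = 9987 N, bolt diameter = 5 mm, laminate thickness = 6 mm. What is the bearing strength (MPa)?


sigma_br = F/(d*h) = 9987/(5*6) = 332.9 MPa

332.9 MPa


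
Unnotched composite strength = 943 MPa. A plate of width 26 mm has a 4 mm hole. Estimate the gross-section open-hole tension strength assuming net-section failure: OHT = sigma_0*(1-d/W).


OHT = sigma_0*(1-d/W) = 943*(1-4/26) = 797.9 MPa

797.9 MPa


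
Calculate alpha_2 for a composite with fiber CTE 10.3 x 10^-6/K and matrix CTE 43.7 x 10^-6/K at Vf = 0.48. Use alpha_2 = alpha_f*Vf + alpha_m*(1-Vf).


alpha_2 = alpha_f*Vf + alpha_m*(1-Vf) = 10.3*0.48 + 43.7*0.52 = 27.7 x 10^-6/K

27.7 x 10^-6/K


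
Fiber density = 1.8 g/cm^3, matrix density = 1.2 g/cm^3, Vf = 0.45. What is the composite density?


rho_c = rho_f*Vf + rho_m*(1-Vf) = 1.8*0.45 + 1.2*0.55 = 1.47 g/cm^3

1.47 g/cm^3


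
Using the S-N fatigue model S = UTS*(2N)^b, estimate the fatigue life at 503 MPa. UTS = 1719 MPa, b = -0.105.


N = 0.5 * (S/UTS)^(1/b) = 0.5 * (503/1719)^(1/-0.105) = 60520.4719 cycles

60520.4719 cycles


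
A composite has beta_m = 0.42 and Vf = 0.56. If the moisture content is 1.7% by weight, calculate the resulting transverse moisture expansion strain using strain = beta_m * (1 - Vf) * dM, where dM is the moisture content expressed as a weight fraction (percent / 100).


dM = 1.7/100 = 0.017
strain = beta_m * (1-Vf) * dM = 0.42 * 0.44 * 0.017 = 0.0031416

0.0031416


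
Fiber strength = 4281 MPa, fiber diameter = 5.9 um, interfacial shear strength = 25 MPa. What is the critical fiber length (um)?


Lc = sigma_f * d / (2 * tau_i) = 4281 * 5.9 / (2 * 25) = 505.2 um

505.2 um


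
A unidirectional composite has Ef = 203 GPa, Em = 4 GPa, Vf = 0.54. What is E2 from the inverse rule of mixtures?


1/E2 = Vf/Ef + (1-Vf)/Em = 0.54/203 + 0.46/4
E2 = 8.5 GPa

8.5 GPa


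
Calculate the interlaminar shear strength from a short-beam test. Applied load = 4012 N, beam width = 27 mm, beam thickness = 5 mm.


ILSS = 3F/(4bh) = 3*4012/(4*27*5) = 22.29 MPa

22.29 MPa


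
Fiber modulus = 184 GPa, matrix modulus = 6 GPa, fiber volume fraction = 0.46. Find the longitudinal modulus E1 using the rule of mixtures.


E1 = Ef*Vf + Em*(1-Vf) = 184*0.46 + 6*0.54 = 87.88 GPa

87.88 GPa


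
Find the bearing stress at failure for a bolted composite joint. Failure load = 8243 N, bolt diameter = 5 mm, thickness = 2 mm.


sigma_br = F/(d*h) = 8243/(5*2) = 824.3 MPa

824.3 MPa


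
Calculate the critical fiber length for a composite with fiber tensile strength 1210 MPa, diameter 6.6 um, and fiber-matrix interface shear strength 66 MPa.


Lc = sigma_f * d / (2 * tau_i) = 1210 * 6.6 / (2 * 66) = 60.5 um

60.5 um


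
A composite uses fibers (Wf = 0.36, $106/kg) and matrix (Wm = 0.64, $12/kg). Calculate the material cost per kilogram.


Cost = cost_f*Wf + cost_m*Wm = 106*0.36 + 12*0.64 = $45.84/kg

$45.84/kg


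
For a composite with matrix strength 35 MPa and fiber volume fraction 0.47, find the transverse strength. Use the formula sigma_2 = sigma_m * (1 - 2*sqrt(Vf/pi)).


factor = 1 - 2*sqrt(0.47/pi) = 0.2264
sigma_2 = 35 * 0.2264 = 7.92 MPa

7.92 MPa


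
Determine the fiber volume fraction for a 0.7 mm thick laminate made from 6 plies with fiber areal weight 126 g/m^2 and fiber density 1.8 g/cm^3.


Vf = n * FAW / (rho_f * h * 1000) = 6 * 126 / (1.8 * 0.7 * 1000) = 0.6

0.6


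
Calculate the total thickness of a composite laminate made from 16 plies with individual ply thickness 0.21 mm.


h = n * t_ply = 16 * 0.21 = 3.36 mm

3.36 mm


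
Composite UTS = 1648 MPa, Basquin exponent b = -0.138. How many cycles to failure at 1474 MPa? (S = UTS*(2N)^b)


N = 0.5 * (S/UTS)^(1/b) = 0.5 * (1474/1648)^(1/-0.138) = 1.1223 cycles

1.1223 cycles


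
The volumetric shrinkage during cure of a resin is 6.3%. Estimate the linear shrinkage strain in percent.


Linear shrinkage ≈ vol_shrink/3 = 6.3/3 = 2.1%

2.1%


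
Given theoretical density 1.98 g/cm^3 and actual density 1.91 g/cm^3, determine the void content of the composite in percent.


Void% = (rho_theo - rho_actual)/rho_theo * 100 = (1.98 - 1.91)/1.98 * 100 = 3.54%

3.54%


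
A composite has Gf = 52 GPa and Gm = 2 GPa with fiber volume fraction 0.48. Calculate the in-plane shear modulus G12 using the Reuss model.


1/G12 = Vf/Gf + (1-Vf)/Gm = 0.48/52 + 0.52/2
G12 = 3.71 GPa

3.71 GPa


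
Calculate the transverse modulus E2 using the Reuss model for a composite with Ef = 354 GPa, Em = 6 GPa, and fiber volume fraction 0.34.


1/E2 = Vf/Ef + (1-Vf)/Em = 0.34/354 + 0.66/6
E2 = 9.01 GPa

9.01 GPa


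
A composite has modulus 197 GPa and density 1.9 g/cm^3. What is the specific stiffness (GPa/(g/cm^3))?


Specific stiffness = E/rho = 197/1.9 = 103.7 GPa/(g/cm^3)

103.7 GPa/(g/cm^3)


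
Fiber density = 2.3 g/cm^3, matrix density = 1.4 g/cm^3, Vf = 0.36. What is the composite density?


rho_c = rho_f*Vf + rho_m*(1-Vf) = 2.3*0.36 + 1.4*0.64 = 1.724 g/cm^3

1.724 g/cm^3


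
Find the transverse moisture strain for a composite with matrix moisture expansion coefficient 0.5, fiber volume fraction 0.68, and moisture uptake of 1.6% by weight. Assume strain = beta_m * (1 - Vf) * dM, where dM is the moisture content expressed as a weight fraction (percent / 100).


dM = 1.6/100 = 0.016
strain = beta_m * (1-Vf) * dM = 0.5 * 0.32 * 0.016 = 0.00256

0.00256


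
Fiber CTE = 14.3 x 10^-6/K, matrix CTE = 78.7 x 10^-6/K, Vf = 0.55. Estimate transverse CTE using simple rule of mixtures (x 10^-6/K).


alpha_2 = alpha_f*Vf + alpha_m*(1-Vf) = 14.3*0.55 + 78.7*0.45 = 43.3 x 10^-6/K

43.3 x 10^-6/K


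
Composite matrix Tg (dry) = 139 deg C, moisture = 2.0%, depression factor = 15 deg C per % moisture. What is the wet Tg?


Tg_wet = Tg_dry - k*moisture = 139 - 15*2.0 = 109.0 deg C

109.0 deg C


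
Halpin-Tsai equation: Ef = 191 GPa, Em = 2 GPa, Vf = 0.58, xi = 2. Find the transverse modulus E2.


eta = (Ef/Em - 1)/(Ef/Em + xi) = (95.5 - 1)/(95.5 + 2) = 0.9692
E2 = Em*(1+xi*eta*Vf)/(1-eta*Vf) = 9.7 GPa

9.7 GPa


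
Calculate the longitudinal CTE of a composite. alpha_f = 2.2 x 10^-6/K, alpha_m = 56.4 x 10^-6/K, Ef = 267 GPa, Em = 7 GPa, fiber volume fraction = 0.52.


E1 = Ef*Vf + Em*(1-Vf) = 142.2
alpha_1 = (alpha_f*Ef*Vf + alpha_m*Em*(1-Vf))/E1 = 3.48 x 10^-6/K

3.48 x 10^-6/K


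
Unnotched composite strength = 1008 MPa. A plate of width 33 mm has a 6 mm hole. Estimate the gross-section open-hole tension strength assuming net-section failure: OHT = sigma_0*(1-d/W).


OHT = sigma_0*(1-d/W) = 1008*(1-6/33) = 824.7 MPa

824.7 MPa


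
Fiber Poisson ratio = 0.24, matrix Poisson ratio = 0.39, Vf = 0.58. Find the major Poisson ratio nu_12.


nu_12 = nu_f*Vf + nu_m*(1-Vf) = 0.24*0.58 + 0.39*0.42 = 0.303

0.303


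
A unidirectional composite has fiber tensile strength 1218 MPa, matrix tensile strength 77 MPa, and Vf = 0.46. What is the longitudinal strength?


sigma_1 = sigma_f*Vf + sigma_m*(1-Vf) = 1218*0.46 + 77*0.54 = 601.9 MPa

601.9 MPa


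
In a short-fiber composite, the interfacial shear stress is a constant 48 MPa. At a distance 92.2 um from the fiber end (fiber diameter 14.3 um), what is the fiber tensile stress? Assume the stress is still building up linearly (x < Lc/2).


Force balance: sigma_f * (pi*d^2/4) = tau * (pi*d) * x  ->  sigma_f = 4 * tau * x / d
sigma_f = 4 * 48 * 92.2 / 14.3 = 1237.9 MPa

1237.9 MPa


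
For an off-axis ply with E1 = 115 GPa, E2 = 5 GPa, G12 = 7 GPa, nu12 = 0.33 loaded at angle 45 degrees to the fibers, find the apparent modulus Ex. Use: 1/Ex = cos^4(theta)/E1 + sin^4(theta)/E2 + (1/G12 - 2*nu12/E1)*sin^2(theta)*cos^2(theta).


cos^4(45) = 0.25, sin^4(45) = 0.25, sin^2(45)*cos^2(45) = 0.25
1/G12 - 2*nu12/E1 = 1/7 - 2*0.33/115 = 0.137118 GPa^-1
1/Ex = 0.25/115 + 0.25/5 + 0.137118*0.25 = 0.0864534 GPa^-1
Ex = 11.57 GPa

11.57 GPa


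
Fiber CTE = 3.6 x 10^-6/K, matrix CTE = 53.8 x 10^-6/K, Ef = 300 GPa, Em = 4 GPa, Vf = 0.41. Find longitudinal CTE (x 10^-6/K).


E1 = Ef*Vf + Em*(1-Vf) = 125.36
alpha_1 = (alpha_f*Ef*Vf + alpha_m*Em*(1-Vf))/E1 = 4.55 x 10^-6/K

4.55 x 10^-6/K


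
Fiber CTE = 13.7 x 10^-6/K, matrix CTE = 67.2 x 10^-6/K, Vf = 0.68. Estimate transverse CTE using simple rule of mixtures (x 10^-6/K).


alpha_2 = alpha_f*Vf + alpha_m*(1-Vf) = 13.7*0.68 + 67.2*0.32 = 30.8 x 10^-6/K

30.8 x 10^-6/K


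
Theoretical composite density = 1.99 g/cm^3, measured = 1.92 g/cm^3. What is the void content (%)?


Void% = (rho_theo - rho_actual)/rho_theo * 100 = (1.99 - 1.92)/1.99 * 100 = 3.52%

3.52%


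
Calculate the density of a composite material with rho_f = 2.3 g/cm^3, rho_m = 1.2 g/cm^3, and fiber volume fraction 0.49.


rho_c = rho_f*Vf + rho_m*(1-Vf) = 2.3*0.49 + 1.2*0.51 = 1.739 g/cm^3

1.739 g/cm^3


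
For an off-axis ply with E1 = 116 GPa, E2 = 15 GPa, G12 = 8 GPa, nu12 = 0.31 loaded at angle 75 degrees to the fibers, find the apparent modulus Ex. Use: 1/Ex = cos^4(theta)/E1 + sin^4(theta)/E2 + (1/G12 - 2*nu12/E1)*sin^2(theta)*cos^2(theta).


cos^4(75) = 0.004487, sin^4(75) = 0.870513, sin^2(75)*cos^2(75) = 0.0625
1/G12 - 2*nu12/E1 = 1/8 - 2*0.31/116 = 0.119655 GPa^-1
1/Ex = 0.004487/116 + 0.870513/15 + 0.119655*0.0625 = 0.0655513 GPa^-1
Ex = 15.26 GPa

15.26 GPa


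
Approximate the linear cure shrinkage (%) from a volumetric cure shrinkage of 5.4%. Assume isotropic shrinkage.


Linear shrinkage ≈ vol_shrink/3 = 5.4/3 = 1.8%

1.8%


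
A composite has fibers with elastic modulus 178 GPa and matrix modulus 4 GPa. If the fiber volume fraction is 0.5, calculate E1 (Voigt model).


E1 = Ef*Vf + Em*(1-Vf) = 178*0.5 + 4*0.5 = 91.0 GPa

91.0 GPa


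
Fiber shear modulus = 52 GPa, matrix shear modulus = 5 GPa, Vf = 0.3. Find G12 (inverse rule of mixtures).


1/G12 = Vf/Gf + (1-Vf)/Gm = 0.3/52 + 0.7/5
G12 = 6.86 GPa

6.86 GPa


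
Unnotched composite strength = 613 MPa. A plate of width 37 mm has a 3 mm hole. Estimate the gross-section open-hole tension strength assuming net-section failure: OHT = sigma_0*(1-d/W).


OHT = sigma_0*(1-d/W) = 613*(1-3/37) = 563.3 MPa

563.3 MPa


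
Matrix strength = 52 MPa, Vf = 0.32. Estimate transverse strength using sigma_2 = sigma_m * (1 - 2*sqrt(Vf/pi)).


factor = 1 - 2*sqrt(0.32/pi) = 0.3617
sigma_2 = 52 * 0.3617 = 18.81 MPa

18.81 MPa


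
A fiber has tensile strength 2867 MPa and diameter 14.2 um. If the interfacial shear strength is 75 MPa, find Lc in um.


Lc = sigma_f * d / (2 * tau_i) = 2867 * 14.2 / (2 * 75) = 271.4 um

271.4 um


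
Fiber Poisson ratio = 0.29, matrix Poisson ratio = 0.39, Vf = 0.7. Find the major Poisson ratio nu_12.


nu_12 = nu_f*Vf + nu_m*(1-Vf) = 0.29*0.7 + 0.39*0.3 = 0.32

0.32


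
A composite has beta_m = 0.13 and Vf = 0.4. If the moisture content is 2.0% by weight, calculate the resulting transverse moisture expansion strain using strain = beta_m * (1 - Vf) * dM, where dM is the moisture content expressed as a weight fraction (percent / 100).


dM = 2.0/100 = 0.02
strain = beta_m * (1-Vf) * dM = 0.13 * 0.6 * 0.02 = 0.00156

0.00156


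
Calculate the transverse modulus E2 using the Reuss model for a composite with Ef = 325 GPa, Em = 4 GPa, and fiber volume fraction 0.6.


1/E2 = Vf/Ef + (1-Vf)/Em = 0.6/325 + 0.4/4
E2 = 9.82 GPa

9.82 GPa


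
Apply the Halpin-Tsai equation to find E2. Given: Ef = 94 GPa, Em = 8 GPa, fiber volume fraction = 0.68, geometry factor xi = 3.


eta = (Ef/Em - 1)/(Ef/Em + xi) = (11.75 - 1)/(11.75 + 3) = 0.7288
E2 = Em*(1+xi*eta*Vf)/(1-eta*Vf) = 39.44 GPa

39.44 GPa


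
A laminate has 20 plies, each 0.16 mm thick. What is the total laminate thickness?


h = n * t_ply = 20 * 0.16 = 3.2 mm

3.2 mm


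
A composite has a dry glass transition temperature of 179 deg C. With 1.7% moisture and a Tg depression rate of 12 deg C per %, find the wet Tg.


Tg_wet = Tg_dry - k*moisture = 179 - 12*1.7 = 158.6 deg C

158.6 deg C


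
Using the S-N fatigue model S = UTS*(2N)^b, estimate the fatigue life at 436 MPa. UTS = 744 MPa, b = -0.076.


N = 0.5 * (S/UTS)^(1/b) = 0.5 * (436/744)^(1/-0.076) = 565.8991 cycles

565.8991 cycles


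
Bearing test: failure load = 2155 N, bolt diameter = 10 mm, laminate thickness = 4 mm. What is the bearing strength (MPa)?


sigma_br = F/(d*h) = 2155/(10*4) = 53.9 MPa

53.9 MPa


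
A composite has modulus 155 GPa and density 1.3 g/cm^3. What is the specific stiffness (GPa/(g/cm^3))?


Specific stiffness = E/rho = 155/1.3 = 119.2 GPa/(g/cm^3)

119.2 GPa/(g/cm^3)


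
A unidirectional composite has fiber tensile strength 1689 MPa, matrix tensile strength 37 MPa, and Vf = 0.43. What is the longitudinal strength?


sigma_1 = sigma_f*Vf + sigma_m*(1-Vf) = 1689*0.43 + 37*0.57 = 747.4 MPa

747.4 MPa


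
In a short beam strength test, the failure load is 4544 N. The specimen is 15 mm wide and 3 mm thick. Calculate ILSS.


ILSS = 3F/(4bh) = 3*4544/(4*15*3) = 75.73 MPa

75.73 MPa


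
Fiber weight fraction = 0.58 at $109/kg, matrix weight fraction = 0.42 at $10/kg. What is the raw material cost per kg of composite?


Cost = cost_f*Wf + cost_m*Wm = 109*0.58 + 10*0.42 = $67.42/kg

$67.42/kg


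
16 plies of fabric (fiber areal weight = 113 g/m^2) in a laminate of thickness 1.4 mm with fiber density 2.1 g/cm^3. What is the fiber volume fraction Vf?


Vf = n * FAW / (rho_f * h * 1000) = 16 * 113 / (2.1 * 1.4 * 1000) = 0.615

0.615


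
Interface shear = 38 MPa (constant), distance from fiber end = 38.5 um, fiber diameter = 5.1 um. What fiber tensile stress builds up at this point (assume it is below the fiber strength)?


Force balance: sigma_f * (pi*d^2/4) = tau * (pi*d) * x  ->  sigma_f = 4 * tau * x / d
sigma_f = 4 * 38 * 38.5 / 5.1 = 1147.5 MPa

1147.5 MPa


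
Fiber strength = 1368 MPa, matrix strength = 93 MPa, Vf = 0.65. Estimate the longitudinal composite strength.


sigma_1 = sigma_f*Vf + sigma_m*(1-Vf) = 1368*0.65 + 93*0.35 = 921.8 MPa

921.8 MPa


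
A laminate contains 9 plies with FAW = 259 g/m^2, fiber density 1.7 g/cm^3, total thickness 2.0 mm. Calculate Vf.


Vf = n * FAW / (rho_f * h * 1000) = 9 * 259 / (1.7 * 2.0 * 1000) = 0.6856

0.6856


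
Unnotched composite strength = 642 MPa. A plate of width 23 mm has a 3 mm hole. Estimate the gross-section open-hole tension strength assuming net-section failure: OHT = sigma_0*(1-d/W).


OHT = sigma_0*(1-d/W) = 642*(1-3/23) = 558.3 MPa

558.3 MPa


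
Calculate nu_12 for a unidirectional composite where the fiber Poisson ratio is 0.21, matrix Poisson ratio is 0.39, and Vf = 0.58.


nu_12 = nu_f*Vf + nu_m*(1-Vf) = 0.21*0.58 + 0.39*0.42 = 0.2856

0.2856


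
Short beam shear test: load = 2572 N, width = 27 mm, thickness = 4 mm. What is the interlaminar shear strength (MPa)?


ILSS = 3F/(4bh) = 3*2572/(4*27*4) = 17.86 MPa

17.86 MPa


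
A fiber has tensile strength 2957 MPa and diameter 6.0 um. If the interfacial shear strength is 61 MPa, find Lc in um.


Lc = sigma_f * d / (2 * tau_i) = 2957 * 6.0 / (2 * 61) = 145.4 um

145.4 um


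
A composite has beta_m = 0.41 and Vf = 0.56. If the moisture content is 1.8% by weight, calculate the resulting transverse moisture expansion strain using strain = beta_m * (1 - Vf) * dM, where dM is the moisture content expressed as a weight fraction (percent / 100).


dM = 1.8/100 = 0.018
strain = beta_m * (1-Vf) * dM = 0.41 * 0.44 * 0.018 = 0.0032472

0.0032472


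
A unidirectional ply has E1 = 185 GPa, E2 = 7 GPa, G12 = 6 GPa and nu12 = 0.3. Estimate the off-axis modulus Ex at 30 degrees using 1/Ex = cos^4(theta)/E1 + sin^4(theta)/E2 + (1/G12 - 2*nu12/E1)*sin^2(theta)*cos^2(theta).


cos^4(30) = 0.5625, sin^4(30) = 0.0625, sin^2(30)*cos^2(30) = 0.1875
1/G12 - 2*nu12/E1 = 1/6 - 2*0.3/185 = 0.163423 GPa^-1
1/Ex = 0.5625/185 + 0.0625/7 + 0.163423*0.1875 = 0.042611 GPa^-1
Ex = 23.47 GPa

23.47 GPa


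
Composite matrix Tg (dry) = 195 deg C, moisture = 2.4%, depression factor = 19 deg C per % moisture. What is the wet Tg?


Tg_wet = Tg_dry - k*moisture = 195 - 19*2.4 = 149.4 deg C

149.4 deg C


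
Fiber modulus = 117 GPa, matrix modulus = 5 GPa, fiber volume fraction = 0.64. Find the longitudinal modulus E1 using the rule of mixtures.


E1 = Ef*Vf + Em*(1-Vf) = 117*0.64 + 5*0.36 = 76.68 GPa

76.68 GPa


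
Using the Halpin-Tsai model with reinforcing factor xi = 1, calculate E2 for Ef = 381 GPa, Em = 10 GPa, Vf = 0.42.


eta = (Ef/Em - 1)/(Ef/Em + xi) = (38.1 - 1)/(38.1 + 1) = 0.9488
E2 = Em*(1+xi*eta*Vf)/(1-eta*Vf) = 23.25 GPa

23.25 GPa


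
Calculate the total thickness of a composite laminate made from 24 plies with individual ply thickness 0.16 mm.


h = n * t_ply = 24 * 0.16 = 3.84 mm

3.84 mm


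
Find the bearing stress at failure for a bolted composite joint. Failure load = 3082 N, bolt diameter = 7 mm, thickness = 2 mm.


sigma_br = F/(d*h) = 3082/(7*2) = 220.1 MPa

220.1 MPa


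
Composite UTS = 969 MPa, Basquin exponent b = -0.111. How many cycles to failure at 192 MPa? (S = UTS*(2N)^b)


N = 0.5 * (S/UTS)^(1/b) = 0.5 * (192/969)^(1/-0.111) = 1.0777e+06 cycles

1.0777e+06 cycles


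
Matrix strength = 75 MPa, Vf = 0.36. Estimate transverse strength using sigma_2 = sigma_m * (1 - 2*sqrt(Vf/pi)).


factor = 1 - 2*sqrt(0.36/pi) = 0.323
sigma_2 = 75 * 0.323 = 24.22 MPa

24.22 MPa


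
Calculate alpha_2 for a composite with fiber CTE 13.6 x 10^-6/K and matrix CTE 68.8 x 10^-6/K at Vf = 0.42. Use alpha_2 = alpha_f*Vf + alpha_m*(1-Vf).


alpha_2 = alpha_f*Vf + alpha_m*(1-Vf) = 13.6*0.42 + 68.8*0.58 = 45.6 x 10^-6/K

45.6 x 10^-6/K


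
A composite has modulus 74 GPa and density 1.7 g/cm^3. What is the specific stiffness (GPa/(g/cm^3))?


Specific stiffness = E/rho = 74/1.7 = 43.5 GPa/(g/cm^3)

43.5 GPa/(g/cm^3)


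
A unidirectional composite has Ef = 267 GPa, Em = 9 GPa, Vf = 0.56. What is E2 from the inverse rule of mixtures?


1/E2 = Vf/Ef + (1-Vf)/Em = 0.56/267 + 0.44/9
E2 = 19.61 GPa

19.61 GPa


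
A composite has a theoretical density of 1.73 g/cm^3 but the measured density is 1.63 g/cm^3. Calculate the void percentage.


Void% = (rho_theo - rho_actual)/rho_theo * 100 = (1.73 - 1.63)/1.73 * 100 = 5.78%

5.78%


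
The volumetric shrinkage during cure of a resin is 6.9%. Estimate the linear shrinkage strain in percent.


Linear shrinkage ≈ vol_shrink/3 = 6.9/3 = 2.3%

2.3%


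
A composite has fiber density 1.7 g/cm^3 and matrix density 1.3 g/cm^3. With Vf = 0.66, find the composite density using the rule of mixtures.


rho_c = rho_f*Vf + rho_m*(1-Vf) = 1.7*0.66 + 1.3*0.34 = 1.564 g/cm^3

1.564 g/cm^3


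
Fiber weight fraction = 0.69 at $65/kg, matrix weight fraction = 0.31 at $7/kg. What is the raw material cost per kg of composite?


Cost = cost_f*Wf + cost_m*Wm = 65*0.69 + 7*0.31 = $47.02/kg

$47.02/kg


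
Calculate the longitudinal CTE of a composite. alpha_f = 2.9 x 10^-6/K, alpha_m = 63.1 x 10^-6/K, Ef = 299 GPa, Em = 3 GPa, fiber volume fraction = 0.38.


E1 = Ef*Vf + Em*(1-Vf) = 115.48
alpha_1 = (alpha_f*Ef*Vf + alpha_m*Em*(1-Vf))/E1 = 3.87 x 10^-6/K

3.87 x 10^-6/K


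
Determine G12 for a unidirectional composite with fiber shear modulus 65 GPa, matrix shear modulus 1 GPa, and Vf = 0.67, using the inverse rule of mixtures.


1/G12 = Vf/Gf + (1-Vf)/Gm = 0.67/65 + 0.33/1
G12 = 2.94 GPa

2.94 GPa


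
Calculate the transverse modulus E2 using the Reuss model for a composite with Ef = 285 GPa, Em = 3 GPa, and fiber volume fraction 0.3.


1/E2 = Vf/Ef + (1-Vf)/Em = 0.3/285 + 0.7/3
E2 = 4.27 GPa

4.27 GPa


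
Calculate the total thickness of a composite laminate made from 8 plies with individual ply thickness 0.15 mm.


h = n * t_ply = 8 * 0.15 = 1.2 mm

1.2 mm


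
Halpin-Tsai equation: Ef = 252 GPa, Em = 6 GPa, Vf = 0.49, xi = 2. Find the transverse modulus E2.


eta = (Ef/Em - 1)/(Ef/Em + xi) = (42.0 - 1)/(42.0 + 2) = 0.9318
E2 = Em*(1+xi*eta*Vf)/(1-eta*Vf) = 21.12 GPa

21.12 GPa


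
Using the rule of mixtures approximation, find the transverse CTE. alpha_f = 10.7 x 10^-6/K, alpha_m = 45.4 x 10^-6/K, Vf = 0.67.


alpha_2 = alpha_f*Vf + alpha_m*(1-Vf) = 10.7*0.67 + 45.4*0.33 = 22.2 x 10^-6/K

22.2 x 10^-6/K


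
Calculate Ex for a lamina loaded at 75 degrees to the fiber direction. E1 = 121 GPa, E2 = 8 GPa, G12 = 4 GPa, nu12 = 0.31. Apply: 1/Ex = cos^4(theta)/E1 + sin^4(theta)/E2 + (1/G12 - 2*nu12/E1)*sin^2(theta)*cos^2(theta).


cos^4(75) = 0.004487, sin^4(75) = 0.870513, sin^2(75)*cos^2(75) = 0.0625
1/G12 - 2*nu12/E1 = 1/4 - 2*0.31/121 = 0.244876 GPa^-1
1/Ex = 0.004487/121 + 0.870513/8 + 0.244876*0.0625 = 0.1241559 GPa^-1
Ex = 8.05 GPa

8.05 GPa


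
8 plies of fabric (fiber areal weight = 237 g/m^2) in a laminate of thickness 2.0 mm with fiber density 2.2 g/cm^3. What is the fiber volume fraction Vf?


Vf = n * FAW / (rho_f * h * 1000) = 8 * 237 / (2.2 * 2.0 * 1000) = 0.4309

0.4309


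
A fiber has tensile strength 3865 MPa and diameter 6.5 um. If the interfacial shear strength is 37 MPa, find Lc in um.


Lc = sigma_f * d / (2 * tau_i) = 3865 * 6.5 / (2 * 37) = 339.5 um

339.5 um


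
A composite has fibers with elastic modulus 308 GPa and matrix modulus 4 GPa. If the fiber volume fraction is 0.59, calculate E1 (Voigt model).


E1 = Ef*Vf + Em*(1-Vf) = 308*0.59 + 4*0.41 = 183.36 GPa

183.36 GPa


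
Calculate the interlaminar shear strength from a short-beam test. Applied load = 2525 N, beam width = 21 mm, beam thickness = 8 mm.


ILSS = 3F/(4bh) = 3*2525/(4*21*8) = 11.27 MPa

11.27 MPa


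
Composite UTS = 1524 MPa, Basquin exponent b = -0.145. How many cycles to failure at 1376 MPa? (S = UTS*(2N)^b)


N = 0.5 * (S/UTS)^(1/b) = 0.5 * (1376/1524)^(1/-0.145) = 1.0115 cycles

1.0115 cycles


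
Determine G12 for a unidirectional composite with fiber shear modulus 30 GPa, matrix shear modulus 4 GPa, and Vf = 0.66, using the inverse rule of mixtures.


1/G12 = Vf/Gf + (1-Vf)/Gm = 0.66/30 + 0.34/4
G12 = 9.35 GPa

9.35 GPa


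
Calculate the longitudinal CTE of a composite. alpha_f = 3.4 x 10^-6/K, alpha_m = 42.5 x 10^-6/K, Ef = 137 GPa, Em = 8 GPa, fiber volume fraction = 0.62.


E1 = Ef*Vf + Em*(1-Vf) = 87.98
alpha_1 = (alpha_f*Ef*Vf + alpha_m*Em*(1-Vf))/E1 = 4.75 x 10^-6/K

4.75 x 10^-6/K


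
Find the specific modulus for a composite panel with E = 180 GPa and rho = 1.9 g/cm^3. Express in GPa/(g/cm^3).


Specific stiffness = E/rho = 180/1.9 = 94.7 GPa/(g/cm^3)

94.7 GPa/(g/cm^3)


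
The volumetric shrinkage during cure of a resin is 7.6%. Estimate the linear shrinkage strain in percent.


Linear shrinkage ≈ vol_shrink/3 = 7.6/3 = 2.533%

2.533%


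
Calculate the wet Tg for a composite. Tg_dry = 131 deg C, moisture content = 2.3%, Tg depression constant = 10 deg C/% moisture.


Tg_wet = Tg_dry - k*moisture = 131 - 10*2.3 = 108.0 deg C

108.0 deg C


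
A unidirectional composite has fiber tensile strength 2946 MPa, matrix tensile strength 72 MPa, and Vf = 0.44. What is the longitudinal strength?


sigma_1 = sigma_f*Vf + sigma_m*(1-Vf) = 2946*0.44 + 72*0.56 = 1336.6 MPa

1336.6 MPa


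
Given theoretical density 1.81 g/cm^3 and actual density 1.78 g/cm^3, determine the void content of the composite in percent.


Void% = (rho_theo - rho_actual)/rho_theo * 100 = (1.81 - 1.78)/1.81 * 100 = 1.66%

1.66%


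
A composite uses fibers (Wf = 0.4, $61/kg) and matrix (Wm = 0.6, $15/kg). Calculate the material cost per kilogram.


Cost = cost_f*Wf + cost_m*Wm = 61*0.4 + 15*0.6 = $33.4/kg

$33.4/kg


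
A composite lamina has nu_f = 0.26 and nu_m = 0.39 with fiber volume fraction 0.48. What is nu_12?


nu_12 = nu_f*Vf + nu_m*(1-Vf) = 0.26*0.48 + 0.39*0.52 = 0.3276

0.3276


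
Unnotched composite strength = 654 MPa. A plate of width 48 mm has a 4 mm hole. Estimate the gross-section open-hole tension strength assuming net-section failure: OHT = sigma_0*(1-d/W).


OHT = sigma_0*(1-d/W) = 654*(1-4/48) = 599.5 MPa

599.5 MPa


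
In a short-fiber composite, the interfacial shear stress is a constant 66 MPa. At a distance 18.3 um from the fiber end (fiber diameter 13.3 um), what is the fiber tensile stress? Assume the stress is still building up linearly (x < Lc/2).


Force balance: sigma_f * (pi*d^2/4) = tau * (pi*d) * x  ->  sigma_f = 4 * tau * x / d
sigma_f = 4 * 66 * 18.3 / 13.3 = 363.2 MPa

363.2 MPa


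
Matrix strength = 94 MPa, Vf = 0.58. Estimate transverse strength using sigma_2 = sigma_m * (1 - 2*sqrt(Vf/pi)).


factor = 1 - 2*sqrt(0.58/pi) = 0.1407
sigma_2 = 94 * 0.1407 = 13.22 MPa

13.22 MPa


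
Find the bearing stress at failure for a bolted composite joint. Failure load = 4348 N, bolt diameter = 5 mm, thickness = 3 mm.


sigma_br = F/(d*h) = 4348/(5*3) = 289.9 MPa

289.9 MPa


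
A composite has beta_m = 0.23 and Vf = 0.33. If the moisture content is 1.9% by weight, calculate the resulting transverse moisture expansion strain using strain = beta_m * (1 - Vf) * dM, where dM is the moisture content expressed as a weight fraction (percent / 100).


dM = 1.9/100 = 0.019
strain = beta_m * (1-Vf) * dM = 0.23 * 0.67 * 0.019 = 0.0029279

0.0029279


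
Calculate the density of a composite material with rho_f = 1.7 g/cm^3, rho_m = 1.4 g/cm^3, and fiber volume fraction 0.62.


rho_c = rho_f*Vf + rho_m*(1-Vf) = 1.7*0.62 + 1.4*0.38 = 1.586 g/cm^3

1.586 g/cm^3


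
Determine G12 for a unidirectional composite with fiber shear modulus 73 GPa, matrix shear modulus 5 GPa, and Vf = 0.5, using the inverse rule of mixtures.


1/G12 = Vf/Gf + (1-Vf)/Gm = 0.5/73 + 0.5/5
G12 = 9.36 GPa

9.36 GPa


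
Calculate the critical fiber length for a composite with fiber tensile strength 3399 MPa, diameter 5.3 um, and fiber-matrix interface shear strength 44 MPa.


Lc = sigma_f * d / (2 * tau_i) = 3399 * 5.3 / (2 * 44) = 204.7 um

204.7 um


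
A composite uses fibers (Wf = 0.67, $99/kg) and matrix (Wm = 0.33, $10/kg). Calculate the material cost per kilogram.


Cost = cost_f*Wf + cost_m*Wm = 99*0.67 + 10*0.33 = $69.63/kg

$69.63/kg


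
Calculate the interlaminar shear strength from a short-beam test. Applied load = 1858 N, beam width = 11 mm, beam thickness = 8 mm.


ILSS = 3F/(4bh) = 3*1858/(4*11*8) = 15.84 MPa

15.84 MPa


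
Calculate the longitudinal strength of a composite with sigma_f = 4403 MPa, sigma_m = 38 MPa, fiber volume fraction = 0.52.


sigma_1 = sigma_f*Vf + sigma_m*(1-Vf) = 4403*0.52 + 38*0.48 = 2307.8 MPa

2307.8 MPa


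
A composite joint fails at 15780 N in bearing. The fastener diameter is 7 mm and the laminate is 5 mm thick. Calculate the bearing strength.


sigma_br = F/(d*h) = 15780/(7*5) = 450.9 MPa

450.9 MPa


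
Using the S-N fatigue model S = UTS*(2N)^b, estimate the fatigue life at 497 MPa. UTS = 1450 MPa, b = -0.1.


N = 0.5 * (S/UTS)^(1/b) = 0.5 * (497/1450)^(1/-0.1) = 22340.1528 cycles

22340.1528 cycles


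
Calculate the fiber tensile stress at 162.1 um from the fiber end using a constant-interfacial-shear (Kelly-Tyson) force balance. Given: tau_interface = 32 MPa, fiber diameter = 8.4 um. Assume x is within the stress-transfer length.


Force balance: sigma_f * (pi*d^2/4) = tau * (pi*d) * x  ->  sigma_f = 4 * tau * x / d
sigma_f = 4 * 32 * 162.1 / 8.4 = 2470.1 MPa

2470.1 MPa
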